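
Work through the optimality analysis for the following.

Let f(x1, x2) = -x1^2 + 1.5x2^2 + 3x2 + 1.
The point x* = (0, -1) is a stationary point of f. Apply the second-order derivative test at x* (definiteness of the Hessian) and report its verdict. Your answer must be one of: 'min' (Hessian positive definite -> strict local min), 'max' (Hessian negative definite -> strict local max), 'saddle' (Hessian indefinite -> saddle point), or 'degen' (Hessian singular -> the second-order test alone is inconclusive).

Compute the Hessian H = grad^2 f:
  H = [[-2, 0], [0, 3]]
Verify stationarity: grad f(x*) = H x* + g = (0, 0).
Eigenvalues of H: -2, 3.
Eigenvalues have mixed signs, so H is indefinite -> x* is a saddle point.

saddle


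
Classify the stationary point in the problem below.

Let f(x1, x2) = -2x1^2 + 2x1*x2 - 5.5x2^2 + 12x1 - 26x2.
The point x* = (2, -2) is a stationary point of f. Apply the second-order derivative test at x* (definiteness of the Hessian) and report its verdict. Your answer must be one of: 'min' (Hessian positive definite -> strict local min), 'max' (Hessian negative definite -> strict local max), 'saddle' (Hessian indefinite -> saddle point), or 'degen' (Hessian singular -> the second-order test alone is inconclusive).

Compute the Hessian H = grad^2 f:
  H = [[-4, 2], [2, -11]]
Verify stationarity: grad f(x*) = H x* + g = (0, 0).
Eigenvalues of H: -11.5311, -3.4689.
Both eigenvalues < 0, so H is negative definite -> x* is a strict local max.

max


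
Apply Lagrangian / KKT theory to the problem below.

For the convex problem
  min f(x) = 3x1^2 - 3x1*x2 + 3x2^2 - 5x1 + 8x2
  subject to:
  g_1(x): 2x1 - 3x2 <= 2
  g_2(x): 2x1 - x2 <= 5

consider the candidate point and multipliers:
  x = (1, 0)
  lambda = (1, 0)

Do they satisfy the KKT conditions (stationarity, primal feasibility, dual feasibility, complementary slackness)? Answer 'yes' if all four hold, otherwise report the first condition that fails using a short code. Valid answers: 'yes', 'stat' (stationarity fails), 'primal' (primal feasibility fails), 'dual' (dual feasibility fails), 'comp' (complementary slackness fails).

Gradient of f: grad f(x) = Q x + c = (1, 5)
Constraint values g_i(x) = a_i^T x - b_i:
  g_1((1, 0)) = 0
  g_2((1, 0)) = -3
Stationarity residual: grad f(x) + sum_i lambda_i a_i = (3, 2)
  -> stationarity FAILS
Primal feasibility (all g_i <= 0): OK
Dual feasibility (all lambda_i >= 0): OK
Complementary slackness (lambda_i * g_i(x) = 0 for all i): OK

Verdict: the first failing condition is stationarity -> stat.

stat


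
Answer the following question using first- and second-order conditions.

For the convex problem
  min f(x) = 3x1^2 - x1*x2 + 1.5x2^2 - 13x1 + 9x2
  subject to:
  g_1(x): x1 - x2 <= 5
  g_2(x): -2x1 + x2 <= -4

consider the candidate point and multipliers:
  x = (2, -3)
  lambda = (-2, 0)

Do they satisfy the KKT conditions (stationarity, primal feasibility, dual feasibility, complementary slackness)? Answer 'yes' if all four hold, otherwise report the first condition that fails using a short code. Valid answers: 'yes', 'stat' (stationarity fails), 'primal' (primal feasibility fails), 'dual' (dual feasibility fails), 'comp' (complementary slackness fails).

Gradient of f: grad f(x) = Q x + c = (2, -2)
Constraint values g_i(x) = a_i^T x - b_i:
  g_1((2, -3)) = 0
  g_2((2, -3)) = -3
Stationarity residual: grad f(x) + sum_i lambda_i a_i = (0, 0)
  -> stationarity OK
Primal feasibility (all g_i <= 0): OK
Dual feasibility (all lambda_i >= 0): FAILS
Complementary slackness (lambda_i * g_i(x) = 0 for all i): OK

Verdict: the first failing condition is dual_feasibility -> dual.

dual


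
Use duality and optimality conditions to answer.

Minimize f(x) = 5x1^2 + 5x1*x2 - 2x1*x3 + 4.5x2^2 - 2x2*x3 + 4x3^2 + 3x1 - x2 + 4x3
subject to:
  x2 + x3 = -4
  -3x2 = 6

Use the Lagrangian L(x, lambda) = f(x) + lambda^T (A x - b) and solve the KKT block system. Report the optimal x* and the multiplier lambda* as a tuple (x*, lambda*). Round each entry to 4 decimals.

Form the Lagrangian:
  L(x, lambda) = (1/2) x^T Q x + c^T x + lambda^T (A x - b)
Stationarity (grad_x L = 0): Q x + c + A^T lambda = 0.
Primal feasibility: A x = b.

This gives the KKT block system:
  [ Q   A^T ] [ x     ]   [-c ]
  [ A    0  ] [ lambda ] = [ b ]

Solving the linear system:
  x*      = (0.3, -2, -2)
  lambda* = (8.6, -1.6333)
  f(x*)   = 19.55

x* = (0.3, -2, -2), lambda* = (8.6, -1.6333)


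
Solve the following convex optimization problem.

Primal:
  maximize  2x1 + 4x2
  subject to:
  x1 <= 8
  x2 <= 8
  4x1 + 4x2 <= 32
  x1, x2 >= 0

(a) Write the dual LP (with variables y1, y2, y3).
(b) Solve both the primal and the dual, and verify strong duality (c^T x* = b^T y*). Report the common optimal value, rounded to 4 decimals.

The standard primal-dual pair for 'max c^T x s.t. A x <= b, x >= 0' is:
  Dual:  min b^T y  s.t.  A^T y >= c,  y >= 0.

So the dual LP is:
  minimize  8y1 + 8y2 + 32y3
  subject to:
    y1 + 4y3 >= 2
    y2 + 4y3 >= 4
    y1, y2, y3 >= 0

Solving the primal: x* = (0, 8).
  primal value c^T x* = 32.
Solving the dual: y* = (0, 0, 1).
  dual value b^T y* = 32.
Strong duality: c^T x* = b^T y*. Confirmed.

32


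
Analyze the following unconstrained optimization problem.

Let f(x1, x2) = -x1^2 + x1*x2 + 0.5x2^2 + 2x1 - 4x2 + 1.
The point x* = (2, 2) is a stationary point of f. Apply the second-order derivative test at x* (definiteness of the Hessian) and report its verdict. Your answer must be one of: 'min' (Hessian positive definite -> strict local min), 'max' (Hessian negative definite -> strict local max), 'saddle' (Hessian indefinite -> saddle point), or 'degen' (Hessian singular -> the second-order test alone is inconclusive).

Compute the Hessian H = grad^2 f:
  H = [[-2, 1], [1, 1]]
Verify stationarity: grad f(x*) = H x* + g = (0, 0).
Eigenvalues of H: -2.3028, 1.3028.
Eigenvalues have mixed signs, so H is indefinite -> x* is a saddle point.

saddle


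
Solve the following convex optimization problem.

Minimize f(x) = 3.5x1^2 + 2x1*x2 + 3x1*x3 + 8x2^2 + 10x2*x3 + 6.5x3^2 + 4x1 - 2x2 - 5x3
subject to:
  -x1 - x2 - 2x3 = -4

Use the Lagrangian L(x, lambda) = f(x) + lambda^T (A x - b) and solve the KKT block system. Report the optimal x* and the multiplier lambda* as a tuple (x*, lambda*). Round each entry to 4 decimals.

Form the Lagrangian:
  L(x, lambda) = (1/2) x^T Q x + c^T x + lambda^T (A x - b)
Stationarity (grad_x L = 0): Q x + c + A^T lambda = 0.
Primal feasibility: A x = b.

This gives the KKT block system:
  [ Q   A^T ] [ x     ]   [-c ]
  [ A    0  ] [ lambda ] = [ b ]

Solving the linear system:
  x*      = (-0.0725, -0.8206, 2.4466)
  lambda* = (9.1908)
  f(x*)   = 12.9408

x* = (-0.0725, -0.8206, 2.4466), lambda* = (9.1908)


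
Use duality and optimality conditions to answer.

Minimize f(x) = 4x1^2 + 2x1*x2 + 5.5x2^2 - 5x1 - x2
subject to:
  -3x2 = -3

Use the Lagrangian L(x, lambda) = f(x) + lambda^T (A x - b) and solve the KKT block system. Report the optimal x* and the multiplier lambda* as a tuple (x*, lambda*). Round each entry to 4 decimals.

Form the Lagrangian:
  L(x, lambda) = (1/2) x^T Q x + c^T x + lambda^T (A x - b)
Stationarity (grad_x L = 0): Q x + c + A^T lambda = 0.
Primal feasibility: A x = b.

This gives the KKT block system:
  [ Q   A^T ] [ x     ]   [-c ]
  [ A    0  ] [ lambda ] = [ b ]

Solving the linear system:
  x*      = (0.375, 1)
  lambda* = (3.5833)
  f(x*)   = 3.9375

x* = (0.375, 1), lambda* = (3.5833)


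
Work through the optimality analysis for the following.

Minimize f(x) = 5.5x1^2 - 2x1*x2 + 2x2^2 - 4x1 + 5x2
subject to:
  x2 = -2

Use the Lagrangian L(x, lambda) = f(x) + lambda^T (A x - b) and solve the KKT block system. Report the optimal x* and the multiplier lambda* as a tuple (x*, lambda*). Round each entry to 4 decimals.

Form the Lagrangian:
  L(x, lambda) = (1/2) x^T Q x + c^T x + lambda^T (A x - b)
Stationarity (grad_x L = 0): Q x + c + A^T lambda = 0.
Primal feasibility: A x = b.

This gives the KKT block system:
  [ Q   A^T ] [ x     ]   [-c ]
  [ A    0  ] [ lambda ] = [ b ]

Solving the linear system:
  x*      = (0, -2)
  lambda* = (3)
  f(x*)   = -2

x* = (0, -2), lambda* = (3)


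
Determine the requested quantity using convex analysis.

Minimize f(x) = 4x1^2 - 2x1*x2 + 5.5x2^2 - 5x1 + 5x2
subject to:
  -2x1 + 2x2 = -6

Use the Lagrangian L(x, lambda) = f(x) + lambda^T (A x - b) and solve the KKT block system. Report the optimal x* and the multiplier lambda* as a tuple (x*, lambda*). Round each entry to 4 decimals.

Form the Lagrangian:
  L(x, lambda) = (1/2) x^T Q x + c^T x + lambda^T (A x - b)
Stationarity (grad_x L = 0): Q x + c + A^T lambda = 0.
Primal feasibility: A x = b.

This gives the KKT block system:
  [ Q   A^T ] [ x     ]   [-c ]
  [ A    0  ] [ lambda ] = [ b ]

Solving the linear system:
  x*      = (1.8, -1.2)
  lambda* = (5.9)
  f(x*)   = 10.2

x* = (1.8, -1.2), lambda* = (5.9)


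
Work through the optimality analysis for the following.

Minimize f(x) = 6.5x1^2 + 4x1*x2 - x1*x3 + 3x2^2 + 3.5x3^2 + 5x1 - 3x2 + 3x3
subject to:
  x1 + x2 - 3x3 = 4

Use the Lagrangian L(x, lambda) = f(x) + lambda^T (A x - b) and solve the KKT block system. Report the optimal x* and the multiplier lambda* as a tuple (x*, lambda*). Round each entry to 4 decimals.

Form the Lagrangian:
  L(x, lambda) = (1/2) x^T Q x + c^T x + lambda^T (A x - b)
Stationarity (grad_x L = 0): Q x + c + A^T lambda = 0.
Primal feasibility: A x = b.

This gives the KKT block system:
  [ Q   A^T ] [ x     ]   [-c ]
  [ A    0  ] [ lambda ] = [ b ]

Solving the linear system:
  x*      = (-0.7428, 1.2412, -1.1672)
  lambda* = (-1.4759)
  f(x*)   = -2.5177

x* = (-0.7428, 1.2412, -1.1672), lambda* = (-1.4759)


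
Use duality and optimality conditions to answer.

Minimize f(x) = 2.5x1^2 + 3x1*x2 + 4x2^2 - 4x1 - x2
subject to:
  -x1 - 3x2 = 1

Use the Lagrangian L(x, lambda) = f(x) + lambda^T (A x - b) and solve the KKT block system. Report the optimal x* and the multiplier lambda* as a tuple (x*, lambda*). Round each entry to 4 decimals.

Form the Lagrangian:
  L(x, lambda) = (1/2) x^T Q x + c^T x + lambda^T (A x - b)
Stationarity (grad_x L = 0): Q x + c + A^T lambda = 0.
Primal feasibility: A x = b.

This gives the KKT block system:
  [ Q   A^T ] [ x     ]   [-c ]
  [ A    0  ] [ lambda ] = [ b ]

Solving the linear system:
  x*      = (0.9714, -0.6571)
  lambda* = (-1.1143)
  f(x*)   = -1.0571

x* = (0.9714, -0.6571), lambda* = (-1.1143)


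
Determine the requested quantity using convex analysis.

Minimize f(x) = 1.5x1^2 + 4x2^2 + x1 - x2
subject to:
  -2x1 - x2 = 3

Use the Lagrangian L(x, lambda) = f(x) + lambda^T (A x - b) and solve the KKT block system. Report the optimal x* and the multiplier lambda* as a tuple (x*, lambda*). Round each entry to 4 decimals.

Form the Lagrangian:
  L(x, lambda) = (1/2) x^T Q x + c^T x + lambda^T (A x - b)
Stationarity (grad_x L = 0): Q x + c + A^T lambda = 0.
Primal feasibility: A x = b.

This gives the KKT block system:
  [ Q   A^T ] [ x     ]   [-c ]
  [ A    0  ] [ lambda ] = [ b ]

Solving the linear system:
  x*      = (-1.4571, -0.0857)
  lambda* = (-1.6857)
  f(x*)   = 1.8429

x* = (-1.4571, -0.0857), lambda* = (-1.6857)


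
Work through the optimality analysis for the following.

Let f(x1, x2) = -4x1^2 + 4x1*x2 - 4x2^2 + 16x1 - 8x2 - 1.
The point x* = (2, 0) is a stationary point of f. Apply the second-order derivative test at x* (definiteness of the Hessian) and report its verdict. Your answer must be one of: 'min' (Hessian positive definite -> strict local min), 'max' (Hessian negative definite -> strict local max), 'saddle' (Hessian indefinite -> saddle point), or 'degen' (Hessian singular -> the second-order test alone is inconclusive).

Compute the Hessian H = grad^2 f:
  H = [[-8, 4], [4, -8]]
Verify stationarity: grad f(x*) = H x* + g = (0, 0).
Eigenvalues of H: -12, -4.
Both eigenvalues < 0, so H is negative definite -> x* is a strict local max.

max


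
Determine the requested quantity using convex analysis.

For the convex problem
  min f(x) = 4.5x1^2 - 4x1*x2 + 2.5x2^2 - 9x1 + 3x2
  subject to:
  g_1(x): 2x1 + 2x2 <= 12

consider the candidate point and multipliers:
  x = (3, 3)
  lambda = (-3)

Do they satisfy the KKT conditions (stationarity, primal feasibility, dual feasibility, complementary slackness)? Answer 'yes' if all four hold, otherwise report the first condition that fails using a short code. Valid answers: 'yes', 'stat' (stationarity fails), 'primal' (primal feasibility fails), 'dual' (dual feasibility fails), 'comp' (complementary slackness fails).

Gradient of f: grad f(x) = Q x + c = (6, 6)
Constraint values g_i(x) = a_i^T x - b_i:
  g_1((3, 3)) = 0
Stationarity residual: grad f(x) + sum_i lambda_i a_i = (0, 0)
  -> stationarity OK
Primal feasibility (all g_i <= 0): OK
Dual feasibility (all lambda_i >= 0): FAILS
Complementary slackness (lambda_i * g_i(x) = 0 for all i): OK

Verdict: the first failing condition is dual_feasibility -> dual.

dual


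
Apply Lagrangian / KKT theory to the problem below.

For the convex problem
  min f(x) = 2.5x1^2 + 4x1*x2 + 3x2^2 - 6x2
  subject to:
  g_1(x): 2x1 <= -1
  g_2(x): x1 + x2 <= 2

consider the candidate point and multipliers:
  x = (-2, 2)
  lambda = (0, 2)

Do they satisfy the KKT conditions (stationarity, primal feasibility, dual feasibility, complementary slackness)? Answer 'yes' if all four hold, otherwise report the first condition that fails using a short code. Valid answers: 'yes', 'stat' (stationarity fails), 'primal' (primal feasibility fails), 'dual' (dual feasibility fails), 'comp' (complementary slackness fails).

Gradient of f: grad f(x) = Q x + c = (-2, -2)
Constraint values g_i(x) = a_i^T x - b_i:
  g_1((-2, 2)) = -3
  g_2((-2, 2)) = -2
Stationarity residual: grad f(x) + sum_i lambda_i a_i = (0, 0)
  -> stationarity OK
Primal feasibility (all g_i <= 0): OK
Dual feasibility (all lambda_i >= 0): OK
Complementary slackness (lambda_i * g_i(x) = 0 for all i): FAILS

Verdict: the first failing condition is complementary_slackness -> comp.

comp


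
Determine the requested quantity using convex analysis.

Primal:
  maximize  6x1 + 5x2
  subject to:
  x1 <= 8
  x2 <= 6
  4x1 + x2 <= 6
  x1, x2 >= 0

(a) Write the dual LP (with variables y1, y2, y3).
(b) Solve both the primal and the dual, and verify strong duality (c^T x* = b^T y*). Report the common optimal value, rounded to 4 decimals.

The standard primal-dual pair for 'max c^T x s.t. A x <= b, x >= 0' is:
  Dual:  min b^T y  s.t.  A^T y >= c,  y >= 0.

So the dual LP is:
  minimize  8y1 + 6y2 + 6y3
  subject to:
    y1 + 4y3 >= 6
    y2 + y3 >= 5
    y1, y2, y3 >= 0

Solving the primal: x* = (0, 6).
  primal value c^T x* = 30.
Solving the dual: y* = (0, 3.5, 1.5).
  dual value b^T y* = 30.
Strong duality: c^T x* = b^T y*. Confirmed.

30


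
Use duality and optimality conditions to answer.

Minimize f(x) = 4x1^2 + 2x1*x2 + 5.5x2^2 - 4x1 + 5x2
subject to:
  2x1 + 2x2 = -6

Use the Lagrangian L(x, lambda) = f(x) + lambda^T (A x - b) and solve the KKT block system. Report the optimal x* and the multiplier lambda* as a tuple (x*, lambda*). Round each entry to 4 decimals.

Form the Lagrangian:
  L(x, lambda) = (1/2) x^T Q x + c^T x + lambda^T (A x - b)
Stationarity (grad_x L = 0): Q x + c + A^T lambda = 0.
Primal feasibility: A x = b.

This gives the KKT block system:
  [ Q   A^T ] [ x     ]   [-c ]
  [ A    0  ] [ lambda ] = [ b ]

Solving the linear system:
  x*      = (-1.2, -1.8)
  lambda* = (8.6)
  f(x*)   = 23.7

x* = (-1.2, -1.8), lambda* = (8.6)


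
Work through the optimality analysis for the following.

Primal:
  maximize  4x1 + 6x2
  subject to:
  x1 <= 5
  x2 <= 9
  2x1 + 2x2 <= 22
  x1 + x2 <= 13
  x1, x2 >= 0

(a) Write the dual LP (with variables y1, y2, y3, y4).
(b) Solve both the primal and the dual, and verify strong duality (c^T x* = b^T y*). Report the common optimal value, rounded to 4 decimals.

The standard primal-dual pair for 'max c^T x s.t. A x <= b, x >= 0' is:
  Dual:  min b^T y  s.t.  A^T y >= c,  y >= 0.

So the dual LP is:
  minimize  5y1 + 9y2 + 22y3 + 13y4
  subject to:
    y1 + 2y3 + y4 >= 4
    y2 + 2y3 + y4 >= 6
    y1, y2, y3, y4 >= 0

Solving the primal: x* = (2, 9).
  primal value c^T x* = 62.
Solving the dual: y* = (0, 2, 2, 0).
  dual value b^T y* = 62.
Strong duality: c^T x* = b^T y*. Confirmed.

62


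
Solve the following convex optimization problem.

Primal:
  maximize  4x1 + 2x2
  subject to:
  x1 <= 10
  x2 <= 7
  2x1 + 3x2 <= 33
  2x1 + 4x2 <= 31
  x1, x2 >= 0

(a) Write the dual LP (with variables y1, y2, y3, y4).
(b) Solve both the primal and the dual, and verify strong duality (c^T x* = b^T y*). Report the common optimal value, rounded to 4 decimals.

The standard primal-dual pair for 'max c^T x s.t. A x <= b, x >= 0' is:
  Dual:  min b^T y  s.t.  A^T y >= c,  y >= 0.

So the dual LP is:
  minimize  10y1 + 7y2 + 33y3 + 31y4
  subject to:
    y1 + 2y3 + 2y4 >= 4
    y2 + 3y3 + 4y4 >= 2
    y1, y2, y3, y4 >= 0

Solving the primal: x* = (10, 2.75).
  primal value c^T x* = 45.5.
Solving the dual: y* = (3, 0, 0, 0.5).
  dual value b^T y* = 45.5.
Strong duality: c^T x* = b^T y*. Confirmed.

45.5


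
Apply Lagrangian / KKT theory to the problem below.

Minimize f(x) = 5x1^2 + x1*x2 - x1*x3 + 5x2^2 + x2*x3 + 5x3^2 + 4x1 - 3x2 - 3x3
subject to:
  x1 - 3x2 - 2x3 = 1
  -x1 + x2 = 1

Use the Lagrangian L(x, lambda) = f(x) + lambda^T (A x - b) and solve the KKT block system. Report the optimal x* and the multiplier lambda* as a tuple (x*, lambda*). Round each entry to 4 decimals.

Form the Lagrangian:
  L(x, lambda) = (1/2) x^T Q x + c^T x + lambda^T (A x - b)
Stationarity (grad_x L = 0): Q x + c + A^T lambda = 0.
Primal feasibility: A x = b.

This gives the KKT block system:
  [ Q   A^T ] [ x     ]   [-c ]
  [ A    0  ] [ lambda ] = [ b ]

Solving the linear system:
  x*      = (-1.0625, -0.0625, -0.9375)
  lambda* = (-5.6875, -11.4375)
  f(x*)   = 7.9375

x* = (-1.0625, -0.0625, -0.9375), lambda* = (-5.6875, -11.4375)


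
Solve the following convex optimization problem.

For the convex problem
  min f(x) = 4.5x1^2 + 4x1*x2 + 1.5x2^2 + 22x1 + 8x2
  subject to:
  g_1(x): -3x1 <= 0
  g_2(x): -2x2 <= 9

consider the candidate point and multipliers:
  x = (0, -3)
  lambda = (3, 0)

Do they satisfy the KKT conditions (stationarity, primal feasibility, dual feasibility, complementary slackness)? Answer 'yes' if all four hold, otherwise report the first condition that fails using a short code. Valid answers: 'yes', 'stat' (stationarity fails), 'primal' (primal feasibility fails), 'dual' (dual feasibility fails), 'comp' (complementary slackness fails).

Gradient of f: grad f(x) = Q x + c = (10, -1)
Constraint values g_i(x) = a_i^T x - b_i:
  g_1((0, -3)) = 0
  g_2((0, -3)) = -3
Stationarity residual: grad f(x) + sum_i lambda_i a_i = (1, -1)
  -> stationarity FAILS
Primal feasibility (all g_i <= 0): OK
Dual feasibility (all lambda_i >= 0): OK
Complementary slackness (lambda_i * g_i(x) = 0 for all i): OK

Verdict: the first failing condition is stationarity -> stat.

stat


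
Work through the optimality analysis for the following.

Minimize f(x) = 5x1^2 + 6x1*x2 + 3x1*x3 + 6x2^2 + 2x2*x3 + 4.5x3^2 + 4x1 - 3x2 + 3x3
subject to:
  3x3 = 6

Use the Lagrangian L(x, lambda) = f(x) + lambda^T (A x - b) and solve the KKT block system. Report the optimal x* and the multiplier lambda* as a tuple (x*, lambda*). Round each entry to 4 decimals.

Form the Lagrangian:
  L(x, lambda) = (1/2) x^T Q x + c^T x + lambda^T (A x - b)
Stationarity (grad_x L = 0): Q x + c + A^T lambda = 0.
Primal feasibility: A x = b.

This gives the KKT block system:
  [ Q   A^T ] [ x     ]   [-c ]
  [ A    0  ] [ lambda ] = [ b ]

Solving the linear system:
  x*      = (-1.3571, 0.5952, 2)
  lambda* = (-6.0397)
  f(x*)   = 17.5119

x* = (-1.3571, 0.5952, 2), lambda* = (-6.0397)


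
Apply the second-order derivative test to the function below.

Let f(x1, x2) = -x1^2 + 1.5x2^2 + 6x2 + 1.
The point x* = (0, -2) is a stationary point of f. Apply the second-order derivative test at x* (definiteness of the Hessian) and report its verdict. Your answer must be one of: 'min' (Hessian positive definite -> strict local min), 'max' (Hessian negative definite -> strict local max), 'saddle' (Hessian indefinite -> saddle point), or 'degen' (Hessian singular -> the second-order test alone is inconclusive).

Compute the Hessian H = grad^2 f:
  H = [[-2, 0], [0, 3]]
Verify stationarity: grad f(x*) = H x* + g = (0, 0).
Eigenvalues of H: -2, 3.
Eigenvalues have mixed signs, so H is indefinite -> x* is a saddle point.

saddle


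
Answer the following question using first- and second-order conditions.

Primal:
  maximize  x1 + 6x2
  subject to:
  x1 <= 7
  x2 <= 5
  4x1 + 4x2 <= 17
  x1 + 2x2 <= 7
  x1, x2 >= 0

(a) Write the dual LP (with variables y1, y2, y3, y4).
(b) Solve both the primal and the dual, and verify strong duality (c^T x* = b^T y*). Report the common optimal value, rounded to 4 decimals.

The standard primal-dual pair for 'max c^T x s.t. A x <= b, x >= 0' is:
  Dual:  min b^T y  s.t.  A^T y >= c,  y >= 0.

So the dual LP is:
  minimize  7y1 + 5y2 + 17y3 + 7y4
  subject to:
    y1 + 4y3 + y4 >= 1
    y2 + 4y3 + 2y4 >= 6
    y1, y2, y3, y4 >= 0

Solving the primal: x* = (0, 3.5).
  primal value c^T x* = 21.
Solving the dual: y* = (0, 0, 0, 3).
  dual value b^T y* = 21.
Strong duality: c^T x* = b^T y*. Confirmed.

21


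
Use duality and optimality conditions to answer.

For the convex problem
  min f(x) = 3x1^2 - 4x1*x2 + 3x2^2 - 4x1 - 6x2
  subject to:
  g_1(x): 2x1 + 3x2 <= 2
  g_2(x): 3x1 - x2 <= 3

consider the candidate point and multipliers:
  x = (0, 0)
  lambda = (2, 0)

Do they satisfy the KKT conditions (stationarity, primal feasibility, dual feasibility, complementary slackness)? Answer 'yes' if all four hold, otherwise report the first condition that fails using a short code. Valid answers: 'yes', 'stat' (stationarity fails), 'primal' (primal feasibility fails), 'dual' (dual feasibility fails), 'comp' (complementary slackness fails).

Gradient of f: grad f(x) = Q x + c = (-4, -6)
Constraint values g_i(x) = a_i^T x - b_i:
  g_1((0, 0)) = -2
  g_2((0, 0)) = -3
Stationarity residual: grad f(x) + sum_i lambda_i a_i = (0, 0)
  -> stationarity OK
Primal feasibility (all g_i <= 0): OK
Dual feasibility (all lambda_i >= 0): OK
Complementary slackness (lambda_i * g_i(x) = 0 for all i): FAILS

Verdict: the first failing condition is complementary_slackness -> comp.

comp


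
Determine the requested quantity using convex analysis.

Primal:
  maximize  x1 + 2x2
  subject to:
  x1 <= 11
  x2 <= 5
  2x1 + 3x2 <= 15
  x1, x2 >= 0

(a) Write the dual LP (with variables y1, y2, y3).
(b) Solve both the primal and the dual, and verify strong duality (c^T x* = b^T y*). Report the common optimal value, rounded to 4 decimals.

The standard primal-dual pair for 'max c^T x s.t. A x <= b, x >= 0' is:
  Dual:  min b^T y  s.t.  A^T y >= c,  y >= 0.

So the dual LP is:
  minimize  11y1 + 5y2 + 15y3
  subject to:
    y1 + 2y3 >= 1
    y2 + 3y3 >= 2
    y1, y2, y3 >= 0

Solving the primal: x* = (0, 5).
  primal value c^T x* = 10.
Solving the dual: y* = (0, 0.5, 0.5).
  dual value b^T y* = 10.
Strong duality: c^T x* = b^T y*. Confirmed.

10


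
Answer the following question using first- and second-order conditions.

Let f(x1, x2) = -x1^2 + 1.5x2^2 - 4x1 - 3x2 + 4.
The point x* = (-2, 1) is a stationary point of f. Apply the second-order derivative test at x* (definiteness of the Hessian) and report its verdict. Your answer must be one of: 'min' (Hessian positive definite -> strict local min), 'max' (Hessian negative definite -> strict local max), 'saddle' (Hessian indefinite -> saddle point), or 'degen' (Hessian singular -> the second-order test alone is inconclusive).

Compute the Hessian H = grad^2 f:
  H = [[-2, 0], [0, 3]]
Verify stationarity: grad f(x*) = H x* + g = (0, 0).
Eigenvalues of H: -2, 3.
Eigenvalues have mixed signs, so H is indefinite -> x* is a saddle point.

saddle


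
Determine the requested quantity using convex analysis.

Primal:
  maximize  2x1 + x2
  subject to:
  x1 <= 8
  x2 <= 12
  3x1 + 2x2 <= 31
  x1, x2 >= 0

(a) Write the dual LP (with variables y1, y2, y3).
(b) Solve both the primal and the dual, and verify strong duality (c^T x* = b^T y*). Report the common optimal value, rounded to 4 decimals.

The standard primal-dual pair for 'max c^T x s.t. A x <= b, x >= 0' is:
  Dual:  min b^T y  s.t.  A^T y >= c,  y >= 0.

So the dual LP is:
  minimize  8y1 + 12y2 + 31y3
  subject to:
    y1 + 3y3 >= 2
    y2 + 2y3 >= 1
    y1, y2, y3 >= 0

Solving the primal: x* = (8, 3.5).
  primal value c^T x* = 19.5.
Solving the dual: y* = (0.5, 0, 0.5).
  dual value b^T y* = 19.5.
Strong duality: c^T x* = b^T y*. Confirmed.

19.5


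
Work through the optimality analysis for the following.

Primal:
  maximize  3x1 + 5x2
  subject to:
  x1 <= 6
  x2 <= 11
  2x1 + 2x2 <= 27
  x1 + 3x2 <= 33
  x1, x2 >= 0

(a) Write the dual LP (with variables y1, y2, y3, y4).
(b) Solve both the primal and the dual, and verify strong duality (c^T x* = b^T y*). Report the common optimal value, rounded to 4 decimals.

The standard primal-dual pair for 'max c^T x s.t. A x <= b, x >= 0' is:
  Dual:  min b^T y  s.t.  A^T y >= c,  y >= 0.

So the dual LP is:
  minimize  6y1 + 11y2 + 27y3 + 33y4
  subject to:
    y1 + 2y3 + y4 >= 3
    y2 + 2y3 + 3y4 >= 5
    y1, y2, y3, y4 >= 0

Solving the primal: x* = (3.75, 9.75).
  primal value c^T x* = 60.
Solving the dual: y* = (0, 0, 1, 1).
  dual value b^T y* = 60.
Strong duality: c^T x* = b^T y*. Confirmed.

60


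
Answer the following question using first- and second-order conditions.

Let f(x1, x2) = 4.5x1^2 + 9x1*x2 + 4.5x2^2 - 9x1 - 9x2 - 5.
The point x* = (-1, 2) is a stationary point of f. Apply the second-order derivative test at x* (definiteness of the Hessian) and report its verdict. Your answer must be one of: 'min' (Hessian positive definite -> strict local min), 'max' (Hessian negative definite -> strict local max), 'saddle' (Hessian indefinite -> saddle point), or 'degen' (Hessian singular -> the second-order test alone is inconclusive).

Compute the Hessian H = grad^2 f:
  H = [[9, 9], [9, 9]]
Verify stationarity: grad f(x*) = H x* + g = (0, 0).
Eigenvalues of H: 0, 18.
H has a zero eigenvalue (singular; positive semidefinite but not definite), so H is neither positive definite, negative definite, nor indefinite. The second-order test alone is inconclusive -> degen.
(Indeed, f is constant along the null direction of H through x*, so x* is not a strict local extremum.)

degen


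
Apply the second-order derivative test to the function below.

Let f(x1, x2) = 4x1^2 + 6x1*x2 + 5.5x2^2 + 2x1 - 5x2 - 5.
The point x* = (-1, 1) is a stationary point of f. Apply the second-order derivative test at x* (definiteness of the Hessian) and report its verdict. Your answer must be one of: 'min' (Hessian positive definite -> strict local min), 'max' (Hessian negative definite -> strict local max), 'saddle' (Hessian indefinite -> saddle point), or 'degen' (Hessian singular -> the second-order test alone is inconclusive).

Compute the Hessian H = grad^2 f:
  H = [[8, 6], [6, 11]]
Verify stationarity: grad f(x*) = H x* + g = (0, 0).
Eigenvalues of H: 3.3153, 15.6847.
Both eigenvalues > 0, so H is positive definite -> x* is a strict local min.

min


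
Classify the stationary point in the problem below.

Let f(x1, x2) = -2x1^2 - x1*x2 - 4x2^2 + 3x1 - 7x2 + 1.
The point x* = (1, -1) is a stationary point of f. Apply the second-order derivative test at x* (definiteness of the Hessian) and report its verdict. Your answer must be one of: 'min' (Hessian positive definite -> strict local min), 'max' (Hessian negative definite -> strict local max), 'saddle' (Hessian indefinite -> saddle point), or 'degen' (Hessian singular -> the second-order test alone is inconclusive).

Compute the Hessian H = grad^2 f:
  H = [[-4, -1], [-1, -8]]
Verify stationarity: grad f(x*) = H x* + g = (0, 0).
Eigenvalues of H: -8.2361, -3.7639.
Both eigenvalues < 0, so H is negative definite -> x* is a strict local max.

max


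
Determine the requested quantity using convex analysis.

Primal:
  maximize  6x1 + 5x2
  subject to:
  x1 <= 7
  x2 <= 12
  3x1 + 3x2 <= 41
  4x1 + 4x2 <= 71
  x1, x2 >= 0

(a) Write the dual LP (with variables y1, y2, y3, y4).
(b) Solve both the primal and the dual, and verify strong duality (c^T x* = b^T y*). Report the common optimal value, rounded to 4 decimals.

The standard primal-dual pair for 'max c^T x s.t. A x <= b, x >= 0' is:
  Dual:  min b^T y  s.t.  A^T y >= c,  y >= 0.

So the dual LP is:
  minimize  7y1 + 12y2 + 41y3 + 71y4
  subject to:
    y1 + 3y3 + 4y4 >= 6
    y2 + 3y3 + 4y4 >= 5
    y1, y2, y3, y4 >= 0

Solving the primal: x* = (7, 6.6667).
  primal value c^T x* = 75.3333.
Solving the dual: y* = (1, 0, 1.6667, 0).
  dual value b^T y* = 75.3333.
Strong duality: c^T x* = b^T y*. Confirmed.

75.3333


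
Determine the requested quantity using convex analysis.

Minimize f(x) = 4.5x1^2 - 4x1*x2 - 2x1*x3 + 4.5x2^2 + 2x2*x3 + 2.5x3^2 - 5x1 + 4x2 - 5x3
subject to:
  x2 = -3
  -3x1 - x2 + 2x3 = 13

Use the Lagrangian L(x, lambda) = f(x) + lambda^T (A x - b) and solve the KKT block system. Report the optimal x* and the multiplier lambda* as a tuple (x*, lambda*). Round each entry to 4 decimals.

Form the Lagrangian:
  L(x, lambda) = (1/2) x^T Q x + c^T x + lambda^T (A x - b)
Stationarity (grad_x L = 0): Q x + c + A^T lambda = 0.
Primal feasibility: A x = b.

This gives the KKT block system:
  [ Q   A^T ] [ x     ]   [-c ]
  [ A    0  ] [ lambda ] = [ b ]

Solving the linear system:
  x*      = (-1.2632, -3, 3.1053)
  lambda* = (8.2105, -3.5263)
  f(x*)   = 24.6316

x* = (-1.2632, -3, 3.1053), lambda* = (8.2105, -3.5263)


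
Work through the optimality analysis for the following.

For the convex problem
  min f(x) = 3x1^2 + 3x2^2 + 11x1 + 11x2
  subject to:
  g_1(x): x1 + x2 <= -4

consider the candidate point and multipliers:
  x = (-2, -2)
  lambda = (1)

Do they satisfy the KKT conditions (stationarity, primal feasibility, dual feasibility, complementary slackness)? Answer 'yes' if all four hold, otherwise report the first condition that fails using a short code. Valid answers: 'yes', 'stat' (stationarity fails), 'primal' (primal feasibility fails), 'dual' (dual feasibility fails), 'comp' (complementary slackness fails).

Gradient of f: grad f(x) = Q x + c = (-1, -1)
Constraint values g_i(x) = a_i^T x - b_i:
  g_1((-2, -2)) = 0
Stationarity residual: grad f(x) + sum_i lambda_i a_i = (0, 0)
  -> stationarity OK
Primal feasibility (all g_i <= 0): OK
Dual feasibility (all lambda_i >= 0): OK
Complementary slackness (lambda_i * g_i(x) = 0 for all i): OK

Verdict: yes, KKT holds.

yes


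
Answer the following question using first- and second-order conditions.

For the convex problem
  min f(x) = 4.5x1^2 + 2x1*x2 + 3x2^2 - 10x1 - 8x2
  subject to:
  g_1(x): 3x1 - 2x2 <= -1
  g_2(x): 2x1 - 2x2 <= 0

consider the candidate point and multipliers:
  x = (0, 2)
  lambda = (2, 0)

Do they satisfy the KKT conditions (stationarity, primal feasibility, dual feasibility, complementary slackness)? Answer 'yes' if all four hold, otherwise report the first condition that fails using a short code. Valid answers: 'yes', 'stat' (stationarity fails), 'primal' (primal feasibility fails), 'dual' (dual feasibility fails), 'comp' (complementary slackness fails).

Gradient of f: grad f(x) = Q x + c = (-6, 4)
Constraint values g_i(x) = a_i^T x - b_i:
  g_1((0, 2)) = -3
  g_2((0, 2)) = -4
Stationarity residual: grad f(x) + sum_i lambda_i a_i = (0, 0)
  -> stationarity OK
Primal feasibility (all g_i <= 0): OK
Dual feasibility (all lambda_i >= 0): OK
Complementary slackness (lambda_i * g_i(x) = 0 for all i): FAILS

Verdict: the first failing condition is complementary_slackness -> comp.

comp


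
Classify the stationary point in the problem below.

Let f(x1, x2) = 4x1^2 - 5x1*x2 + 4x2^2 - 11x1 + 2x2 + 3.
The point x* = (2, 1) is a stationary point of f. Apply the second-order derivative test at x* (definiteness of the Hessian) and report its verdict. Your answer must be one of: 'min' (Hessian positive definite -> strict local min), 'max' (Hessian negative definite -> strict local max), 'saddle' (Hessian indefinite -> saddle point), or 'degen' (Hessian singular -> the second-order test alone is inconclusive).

Compute the Hessian H = grad^2 f:
  H = [[8, -5], [-5, 8]]
Verify stationarity: grad f(x*) = H x* + g = (0, 0).
Eigenvalues of H: 3, 13.
Both eigenvalues > 0, so H is positive definite -> x* is a strict local min.

min


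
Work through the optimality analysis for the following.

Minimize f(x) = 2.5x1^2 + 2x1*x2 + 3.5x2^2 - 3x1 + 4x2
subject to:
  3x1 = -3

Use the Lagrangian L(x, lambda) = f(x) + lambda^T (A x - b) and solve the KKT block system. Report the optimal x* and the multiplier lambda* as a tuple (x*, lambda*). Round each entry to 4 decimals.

Form the Lagrangian:
  L(x, lambda) = (1/2) x^T Q x + c^T x + lambda^T (A x - b)
Stationarity (grad_x L = 0): Q x + c + A^T lambda = 0.
Primal feasibility: A x = b.

This gives the KKT block system:
  [ Q   A^T ] [ x     ]   [-c ]
  [ A    0  ] [ lambda ] = [ b ]

Solving the linear system:
  x*      = (-1, -0.2857)
  lambda* = (2.8571)
  f(x*)   = 5.2143

x* = (-1, -0.2857), lambda* = (2.8571)


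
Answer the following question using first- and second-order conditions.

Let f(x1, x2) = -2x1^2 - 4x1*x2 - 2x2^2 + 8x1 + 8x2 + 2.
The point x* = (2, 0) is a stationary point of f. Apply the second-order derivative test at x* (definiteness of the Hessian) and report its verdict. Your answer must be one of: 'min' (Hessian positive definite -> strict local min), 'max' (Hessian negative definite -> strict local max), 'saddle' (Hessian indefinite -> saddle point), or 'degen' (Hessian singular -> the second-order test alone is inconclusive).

Compute the Hessian H = grad^2 f:
  H = [[-4, -4], [-4, -4]]
Verify stationarity: grad f(x*) = H x* + g = (0, 0).
Eigenvalues of H: -8, 0.
H has a zero eigenvalue (singular; negative semidefinite but not definite), so H is neither positive definite, negative definite, nor indefinite. The second-order test alone is inconclusive -> degen.
(Indeed, f is constant along the null direction of H through x*, so x* is not a strict local extremum.)

degen


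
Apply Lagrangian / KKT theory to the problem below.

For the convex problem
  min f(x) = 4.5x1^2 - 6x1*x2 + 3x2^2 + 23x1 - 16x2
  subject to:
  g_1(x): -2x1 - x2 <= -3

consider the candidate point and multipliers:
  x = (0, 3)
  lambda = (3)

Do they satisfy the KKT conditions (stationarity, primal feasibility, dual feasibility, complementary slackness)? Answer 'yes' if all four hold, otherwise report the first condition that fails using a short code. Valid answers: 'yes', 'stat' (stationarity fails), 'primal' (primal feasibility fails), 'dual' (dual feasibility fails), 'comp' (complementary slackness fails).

Gradient of f: grad f(x) = Q x + c = (5, 2)
Constraint values g_i(x) = a_i^T x - b_i:
  g_1((0, 3)) = 0
Stationarity residual: grad f(x) + sum_i lambda_i a_i = (-1, -1)
  -> stationarity FAILS
Primal feasibility (all g_i <= 0): OK
Dual feasibility (all lambda_i >= 0): OK
Complementary slackness (lambda_i * g_i(x) = 0 for all i): OK

Verdict: the first failing condition is stationarity -> stat.

stat


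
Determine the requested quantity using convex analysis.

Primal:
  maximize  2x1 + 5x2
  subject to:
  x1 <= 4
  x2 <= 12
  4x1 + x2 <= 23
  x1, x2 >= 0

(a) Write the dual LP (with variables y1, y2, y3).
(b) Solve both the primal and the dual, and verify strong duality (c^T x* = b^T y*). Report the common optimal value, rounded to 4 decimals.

The standard primal-dual pair for 'max c^T x s.t. A x <= b, x >= 0' is:
  Dual:  min b^T y  s.t.  A^T y >= c,  y >= 0.

So the dual LP is:
  minimize  4y1 + 12y2 + 23y3
  subject to:
    y1 + 4y3 >= 2
    y2 + y3 >= 5
    y1, y2, y3 >= 0

Solving the primal: x* = (2.75, 12).
  primal value c^T x* = 65.5.
Solving the dual: y* = (0, 4.5, 0.5).
  dual value b^T y* = 65.5.
Strong duality: c^T x* = b^T y*. Confirmed.

65.5


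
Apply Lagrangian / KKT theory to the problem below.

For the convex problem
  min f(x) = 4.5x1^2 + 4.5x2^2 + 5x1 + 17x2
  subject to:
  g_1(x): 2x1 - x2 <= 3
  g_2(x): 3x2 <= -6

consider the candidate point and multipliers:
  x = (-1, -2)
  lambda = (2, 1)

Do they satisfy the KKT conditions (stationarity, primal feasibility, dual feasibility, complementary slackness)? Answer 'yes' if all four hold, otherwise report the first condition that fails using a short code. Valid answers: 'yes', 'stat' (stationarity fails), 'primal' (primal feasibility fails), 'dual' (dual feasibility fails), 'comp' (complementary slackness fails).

Gradient of f: grad f(x) = Q x + c = (-4, -1)
Constraint values g_i(x) = a_i^T x - b_i:
  g_1((-1, -2)) = -3
  g_2((-1, -2)) = 0
Stationarity residual: grad f(x) + sum_i lambda_i a_i = (0, 0)
  -> stationarity OK
Primal feasibility (all g_i <= 0): OK
Dual feasibility (all lambda_i >= 0): OK
Complementary slackness (lambda_i * g_i(x) = 0 for all i): FAILS

Verdict: the first failing condition is complementary_slackness -> comp.

comp


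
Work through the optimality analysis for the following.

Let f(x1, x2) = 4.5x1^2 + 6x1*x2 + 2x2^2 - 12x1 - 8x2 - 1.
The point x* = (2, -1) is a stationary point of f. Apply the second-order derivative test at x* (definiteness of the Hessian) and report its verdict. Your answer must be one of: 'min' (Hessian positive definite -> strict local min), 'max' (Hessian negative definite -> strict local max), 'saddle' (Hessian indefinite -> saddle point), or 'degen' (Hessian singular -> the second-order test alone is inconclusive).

Compute the Hessian H = grad^2 f:
  H = [[9, 6], [6, 4]]
Verify stationarity: grad f(x*) = H x* + g = (0, 0).
Eigenvalues of H: 0, 13.
H has a zero eigenvalue (singular; positive semidefinite but not definite), so H is neither positive definite, negative definite, nor indefinite. The second-order test alone is inconclusive -> degen.
(Indeed, f is constant along the null direction of H through x*, so x* is not a strict local extremum.)

degen


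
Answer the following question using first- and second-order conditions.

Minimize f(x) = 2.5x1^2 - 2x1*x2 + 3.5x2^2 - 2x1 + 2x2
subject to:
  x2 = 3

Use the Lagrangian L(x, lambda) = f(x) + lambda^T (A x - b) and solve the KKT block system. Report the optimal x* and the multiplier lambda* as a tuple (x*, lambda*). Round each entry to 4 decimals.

Form the Lagrangian:
  L(x, lambda) = (1/2) x^T Q x + c^T x + lambda^T (A x - b)
Stationarity (grad_x L = 0): Q x + c + A^T lambda = 0.
Primal feasibility: A x = b.

This gives the KKT block system:
  [ Q   A^T ] [ x     ]   [-c ]
  [ A    0  ] [ lambda ] = [ b ]

Solving the linear system:
  x*      = (1.6, 3)
  lambda* = (-19.8)
  f(x*)   = 31.1

x* = (1.6, 3), lambda* = (-19.8)


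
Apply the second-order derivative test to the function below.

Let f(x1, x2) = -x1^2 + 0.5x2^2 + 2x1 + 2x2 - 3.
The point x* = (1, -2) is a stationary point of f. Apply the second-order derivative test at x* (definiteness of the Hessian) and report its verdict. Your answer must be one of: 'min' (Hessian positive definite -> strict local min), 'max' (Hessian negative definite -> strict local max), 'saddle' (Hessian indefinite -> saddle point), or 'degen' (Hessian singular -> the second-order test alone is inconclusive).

Compute the Hessian H = grad^2 f:
  H = [[-2, 0], [0, 1]]
Verify stationarity: grad f(x*) = H x* + g = (0, 0).
Eigenvalues of H: -2, 1.
Eigenvalues have mixed signs, so H is indefinite -> x* is a saddle point.

saddle


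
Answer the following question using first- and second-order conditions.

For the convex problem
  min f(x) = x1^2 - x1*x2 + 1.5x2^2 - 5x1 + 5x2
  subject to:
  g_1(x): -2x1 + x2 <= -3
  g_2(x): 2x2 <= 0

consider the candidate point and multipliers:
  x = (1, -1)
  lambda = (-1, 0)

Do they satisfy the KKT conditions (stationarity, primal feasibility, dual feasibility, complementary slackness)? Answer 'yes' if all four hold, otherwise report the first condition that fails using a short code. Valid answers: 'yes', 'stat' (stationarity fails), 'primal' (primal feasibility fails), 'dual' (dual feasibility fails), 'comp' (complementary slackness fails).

Gradient of f: grad f(x) = Q x + c = (-2, 1)
Constraint values g_i(x) = a_i^T x - b_i:
  g_1((1, -1)) = 0
  g_2((1, -1)) = -2
Stationarity residual: grad f(x) + sum_i lambda_i a_i = (0, 0)
  -> stationarity OK
Primal feasibility (all g_i <= 0): OK
Dual feasibility (all lambda_i >= 0): FAILS
Complementary slackness (lambda_i * g_i(x) = 0 for all i): OK

Verdict: the first failing condition is dual_feasibility -> dual.

dual
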